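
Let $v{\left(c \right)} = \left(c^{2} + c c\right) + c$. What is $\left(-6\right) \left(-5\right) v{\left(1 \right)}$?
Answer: $90$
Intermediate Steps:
$v{\left(c \right)} = c + 2 c^{2}$ ($v{\left(c \right)} = \left(c^{2} + c^{2}\right) + c = 2 c^{2} + c = c + 2 c^{2}$)
$\left(-6\right) \left(-5\right) v{\left(1 \right)} = \left(-6\right) \left(-5\right) 1 \left(1 + 2 \cdot 1\right) = 30 \cdot 1 \left(1 + 2\right) = 30 \cdot 1 \cdot 3 = 30 \cdot 3 = 90$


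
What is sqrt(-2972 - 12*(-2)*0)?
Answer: 2*I*sqrt(743) ≈ 54.516*I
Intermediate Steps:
sqrt(-2972 - 12*(-2)*0) = sqrt(-2972 + 24*0) = sqrt(-2972 + 0) = sqrt(-2972) = 2*I*sqrt(743)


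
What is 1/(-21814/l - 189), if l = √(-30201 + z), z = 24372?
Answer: -1101681/684068305 - 21814*I*√5829/684068305 ≈ -0.0016105 - 0.0024346*I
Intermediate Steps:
l = I*√5829 (l = √(-30201 + 24372) = √(-5829) = I*√5829 ≈ 76.348*I)
1/(-21814/l - 189) = 1/(-21814*(-I*√5829/5829) - 189) = 1/(-(-21814)*I*√5829/5829 - 189) = 1/(21814*I*√5829/5829 - 189) = 1/(-189 + 21814*I*√5829/5829)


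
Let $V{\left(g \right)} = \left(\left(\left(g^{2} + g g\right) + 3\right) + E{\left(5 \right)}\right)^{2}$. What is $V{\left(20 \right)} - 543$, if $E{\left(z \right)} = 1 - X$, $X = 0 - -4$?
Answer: $639457$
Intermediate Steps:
$X = 4$ ($X = 0 + 4 = 4$)
$E{\left(z \right)} = -3$ ($E{\left(z \right)} = 1 - 4 = -3$)
$V{\left(g \right)} = 4 g^{4}$ ($V{\left(g \right)} = \left(\left(\left(g^{2} + g g\right) + 3\right) - 3\right)^{2} = \left(\left(\left(g^{2} + g^{2}\right) + 3\right) - 3\right)^{2} = \left(\left(2 g^{2} + 3\right) - 3\right)^{2} = \left(\left(3 + 2 g^{2}\right) - 3\right)^{2} = \left(2 g^{2}\right)^{2} = 4 g^{4}$)
$V{\left(20 \right)} - 543 = 4 \cdot 20^{4} - 543 = 4 \cdot 160000 - 543 = 640000 - 543 = 639457$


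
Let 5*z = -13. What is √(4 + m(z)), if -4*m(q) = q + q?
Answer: √530/10 ≈ 2.3022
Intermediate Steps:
z = -13/5 (z = (⅕)*(-13) = -13/5 ≈ -2.6000)
m(q) = -q/2 (m(q) = -(q + q)/4 = -q/2)
√(4 + m(z)) = √(4 - ½*(-13/5)) = √(4 + 13/10) = √(53/10) = √530/10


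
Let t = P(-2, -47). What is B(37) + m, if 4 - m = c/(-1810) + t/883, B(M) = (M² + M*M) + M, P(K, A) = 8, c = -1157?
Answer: 4440445059/1598230 ≈ 2778.4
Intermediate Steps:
B(M) = M + 2*M² (B(M) = (M² + M²) + M = 2*M² + M = M + 2*M²)
t = 8
m = 5356809/1598230 (m = 4 - (-1157/(-1810) + 8/883) = 4 - (-1157*(-1/1810) + 8*(1/883)) = 4 - (1157/1810 + 8/883) = 4 - 1*1036111/1598230 = 4 - 1036111/1598230 = 5356809/1598230 ≈ 3.3517)
B(37) + m = 37*(1 + 2*37) + 5356809/1598230 = 37*(1 + 74) + 5356809/1598230 = 37*75 + 5356809/1598230 = 2775 + 5356809/1598230 = 4440445059/1598230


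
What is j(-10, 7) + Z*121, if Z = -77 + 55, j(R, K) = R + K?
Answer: -2665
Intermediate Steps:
j(R, K) = K + R
Z = -22
j(-10, 7) + Z*121 = (7 - 10) - 22*121 = -3 - 2662 = -2665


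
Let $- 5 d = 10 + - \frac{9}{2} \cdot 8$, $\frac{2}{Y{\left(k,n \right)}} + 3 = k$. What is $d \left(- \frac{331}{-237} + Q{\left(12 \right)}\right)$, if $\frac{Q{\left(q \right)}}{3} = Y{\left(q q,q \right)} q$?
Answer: $\frac{110474}{11139} \approx 9.9178$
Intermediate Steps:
$Y{\left(k,n \right)} = \frac{2}{-3 + k}$
$Q{\left(q \right)} = \frac{6 q}{-3 + q^{2}}$ ($Q{\left(q \right)} = 3 \frac{2}{-3 + q q} q = 3 \frac{2}{-3 + q^{2}} q = 3 \frac{2 q}{-3 + q^{2}} = \frac{6 q}{-3 + q^{2}}$)
$d = \frac{26}{5}$ ($d = - \frac{10 + - \frac{9}{2} \cdot 8}{5} = - \frac{10 + \left(-9\right) \frac{1}{2} \cdot 8}{5} = - \frac{10 - 36}{5} = \left(- \frac{1}{5}\right) \left(-26\right) = \frac{26}{5} \approx 5.2$)
$d \left(- \frac{331}{-237} + Q{\left(12 \right)}\right) = \frac{26 \left(- \frac{331}{-237} + 6 \cdot 12 \frac{1}{-3 + 12^{2}}\right)}{5} = \frac{26 \left(\left(-331\right) \left(- \frac{1}{237}\right) + 6 \cdot 12 \frac{1}{-3 + 144}\right)}{5} = \frac{26 \left(\frac{331}{237} + 6 \cdot 12 \cdot \frac{1}{141}\right)}{5} = \frac{26 \left(\frac{331}{237} + \frac{24}{47}\right)}{5} = \frac{26}{5} \cdot \frac{21245}{11139} = \frac{110474}{11139}$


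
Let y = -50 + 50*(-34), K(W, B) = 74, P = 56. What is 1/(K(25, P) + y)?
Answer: -1/1676 ≈ -0.00059666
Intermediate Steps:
y = -1750 (y = -50 - 1700 = -1750)
1/(K(25, P) + y) = 1/(74 - 1750) = 1/(-1676) = -1/1676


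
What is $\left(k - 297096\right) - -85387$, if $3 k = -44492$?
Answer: $- \frac{679619}{3} \approx -2.2654 \cdot 10^{5}$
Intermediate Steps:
$k = - \frac{44492}{3}$ ($k = \frac{1}{3} \left(-44492\right) = - \frac{44492}{3} \approx -14831.0$)
$\left(k - 297096\right) - -85387 = \left(- \frac{44492}{3} - 297096\right) - -85387 = - \frac{935780}{3} + 85387 = - \frac{679619}{3}$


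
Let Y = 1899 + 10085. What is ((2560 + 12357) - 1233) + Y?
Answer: 25668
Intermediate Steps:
Y = 11984
((2560 + 12357) - 1233) + Y = ((2560 + 12357) - 1233) + 11984 = (14917 - 1233) + 11984 = 13684 + 11984 = 25668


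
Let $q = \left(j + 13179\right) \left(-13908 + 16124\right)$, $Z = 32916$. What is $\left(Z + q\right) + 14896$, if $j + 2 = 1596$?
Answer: $32784780$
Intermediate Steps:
$j = 1594$ ($j = -2 + 1596 = 1594$)
$q = 32736968$ ($q = \left(1594 + 13179\right) \left(-13908 + 16124\right) = 14773 \cdot 2216 = 32736968$)
$\left(Z + q\right) + 14896 = \left(32916 + 32736968\right) + 14896 = 32769884 + 14896 = 32784780$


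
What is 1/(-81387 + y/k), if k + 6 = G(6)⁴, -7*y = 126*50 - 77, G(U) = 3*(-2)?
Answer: -1290/104990119 ≈ -1.2287e-5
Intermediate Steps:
G(U) = -6
y = -889 (y = -(126*50 - 77)/7 = -(6300 - 77)/7 = -⅐*6223 = -889)
k = 1290 (k = -6 + (-6)⁴ = -6 + 1296 = 1290)
1/(-81387 + y/k) = 1/(-81387 - 889/1290) = 1/(-104990119/1290) = -1290/104990119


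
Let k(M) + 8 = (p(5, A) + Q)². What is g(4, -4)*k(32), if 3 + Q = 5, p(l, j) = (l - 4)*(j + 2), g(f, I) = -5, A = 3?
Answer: -205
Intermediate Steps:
p(l, j) = (-4 + l)*(2 + j)
Q = 2 (Q = -3 + 5 = 2)
k(M) = 41 (k(M) = -8 + ((-8 - 4*3 + 2*5 + 3*5) + 2)² = -8 + ((-8 - 12 + 10 + 15) + 2)² = -8 + (5 + 2)² = -8 + 7² = -8 + 49 = 41)
g(4, -4)*k(32) = -5*41 = -205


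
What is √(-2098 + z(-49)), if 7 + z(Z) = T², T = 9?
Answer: 2*I*√506 ≈ 44.989*I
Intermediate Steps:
z(Z) = 74 (z(Z) = -7 + 9² = -7 + 81 = 74)
√(-2098 + z(-49)) = √(-2098 + 74) = √(-2024) = 2*I*√506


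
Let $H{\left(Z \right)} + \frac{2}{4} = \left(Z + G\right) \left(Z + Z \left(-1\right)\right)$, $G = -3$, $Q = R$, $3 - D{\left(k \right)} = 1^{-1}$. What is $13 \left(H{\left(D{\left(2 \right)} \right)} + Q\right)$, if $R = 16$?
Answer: $\frac{403}{2} \approx 201.5$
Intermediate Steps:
$D{\left(k \right)} = 2$ ($D{\left(k \right)} = 3 - 1^{-1} = 3 - 1 = 2$)
$Q = 16$
$H{\left(Z \right)} = - \frac{1}{2}$ ($H{\left(Z \right)} = - \frac{1}{2} + \left(Z - 3\right) \left(Z + Z \left(-1\right)\right) = - \frac{1}{2} + \left(-3 + Z\right) \left(Z - Z\right) = - \frac{1}{2} + \left(-3 + Z\right) 0 = - \frac{1}{2} + 0 = - \frac{1}{2}$)
$13 \left(H{\left(D{\left(2 \right)} \right)} + Q\right) = 13 \left(- \frac{1}{2} + 16\right) = 13 \cdot \frac{31}{2} = \frac{403}{2}$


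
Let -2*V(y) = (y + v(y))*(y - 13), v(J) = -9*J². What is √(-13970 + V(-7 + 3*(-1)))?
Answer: 3*I*√2715 ≈ 156.32*I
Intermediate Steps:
V(y) = -(-13 + y)*(y - 9*y²)/2 (V(y) = -(y - 9*y²)*(y - 13)/2 = -(y - 9*y²)*(-13 + y)/2 = -(-13 + y)*(y - 9*y²)/2)
√(-13970 + V(-7 + 3*(-1))) = √(-13970 + (-7 + 3*(-1))*(13 - 118*(-7 + 3*(-1)) + 9*(-7 + 3*(-1))²)/2) = √(-13970 + (-7 - 3)*(13 - 118*(-7 - 3) + 9*(-7 - 3)²)/2) = √(-13970 + (½)*(-10)*(13 - 118*(-10) + 9*(-10)²)) = √(-13970 + (½)*(-10)*(13 + 1180 + 9*100)) = √(-13970 + (½)*(-10)*(13 + 1180 + 900)) = √(-13970 + (½)*(-10)*2093) = √(-13970 - 10465) = √(-24435) = 3*I*√2715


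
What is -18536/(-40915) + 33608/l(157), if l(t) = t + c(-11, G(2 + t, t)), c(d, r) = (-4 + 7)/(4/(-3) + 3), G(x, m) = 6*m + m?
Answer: 492148156/2320465 ≈ 212.09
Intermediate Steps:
G(x, m) = 7*m
c(d, r) = 9/5 (c(d, r) = 3/(4*(-1/3) + 3) = 3/(-4/3 + 3) = 3/(5/3) = 3*(3/5) = 9/5)
l(t) = 9/5 + t (l(t) = t + 9/5 = 9/5 + t)
-18536/(-40915) + 33608/l(157) = -18536/(-40915) + 33608/(9/5 + 157) = -18536*(-1/40915) + 33608/(794/5) = 2648/5845 + 33608*(5/794) = 2648/5845 + 84020/397 = 492148156/2320465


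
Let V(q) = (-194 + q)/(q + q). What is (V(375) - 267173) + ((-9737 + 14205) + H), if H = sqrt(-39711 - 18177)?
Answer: -197028569/750 + 12*I*sqrt(402) ≈ -2.6271e+5 + 240.6*I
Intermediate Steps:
V(q) = (-194 + q)/(2*q) (V(q) = (-194 + q)/((2*q)) = (-194 + q)*(1/(2*q)) = (-194 + q)/(2*q))
H = 12*I*sqrt(402) (H = sqrt(-57888) = 12*I*sqrt(402) ≈ 240.6*I)
(V(375) - 267173) + ((-9737 + 14205) + H) = ((1/2)*(-194 + 375)/375 - 267173) + ((-9737 + 14205) + 12*I*sqrt(402)) = ((1/2)*(1/375)*181 - 267173) + (4468 + 12*I*sqrt(402)) = (181/750 - 267173) + (4468 + 12*I*sqrt(402)) = -200379569/750 + (4468 + 12*I*sqrt(402)) = -197028569/750 + 12*I*sqrt(402)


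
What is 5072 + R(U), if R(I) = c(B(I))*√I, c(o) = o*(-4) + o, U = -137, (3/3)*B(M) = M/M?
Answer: 5072 - 3*I*√137 ≈ 5072.0 - 35.114*I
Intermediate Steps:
B(M) = 1 (B(M) = M/M = 1)
c(o) = -3*o (c(o) = -4*o + o = -3*o)
R(I) = -3*√I (R(I) = (-3*1)*√I = -3*√I)
5072 + R(U) = 5072 - 3*I*√137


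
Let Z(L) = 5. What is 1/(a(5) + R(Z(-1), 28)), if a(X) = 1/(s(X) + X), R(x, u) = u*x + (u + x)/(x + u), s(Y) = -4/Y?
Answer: 21/2966 ≈ 0.0070802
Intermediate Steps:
R(x, u) = 1 + u*x (R(x, u) = u*x + (u + x)/(u + x) = u*x + 1 = 1 + u*x)
a(X) = 1/(X - 4/X) (a(X) = 1/(-4/X + X) = 1/(X - 4/X))
1/(a(5) + R(Z(-1), 28)) = 1/(5/(-4 + 5²) + (1 + 28*5)) = 1/(5/(-4 + 25) + (1 + 140)) = 1/(5/21 + 141) = 1/(2966/21) = 21/2966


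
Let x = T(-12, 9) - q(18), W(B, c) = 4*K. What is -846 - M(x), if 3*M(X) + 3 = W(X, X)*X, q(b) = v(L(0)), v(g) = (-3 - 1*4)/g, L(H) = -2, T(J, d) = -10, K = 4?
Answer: -773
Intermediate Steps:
W(B, c) = 16 (W(B, c) = 4*4 = 16)
v(g) = -7/g (v(g) = (-3 - 4)/g = -7/g)
q(b) = 7/2 (q(b) = -7/(-2) = -7*(-1/2) = 7/2)
x = -27/2 (x = -10 - 1*7/2 = -10 - 7/2 = -27/2 ≈ -13.500)
M(X) = -1 + 16*X/3 (M(X) = -1 + (16*X)/3 = -1 + 16*X/3)
-846 - M(x) = -846 - (-1 + (16/3)*(-27/2)) = -846 - (-1 - 72) = -846 - 1*(-73) = -846 + 73 = -773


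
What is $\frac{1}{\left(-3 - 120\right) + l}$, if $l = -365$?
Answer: $- \frac{1}{488} \approx -0.0020492$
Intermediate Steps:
$\frac{1}{\left(-3 - 120\right) + l} = \frac{1}{\left(-3 - 120\right) - 365} = \frac{1}{-123 - 365} = \frac{1}{-488} = - \frac{1}{488}$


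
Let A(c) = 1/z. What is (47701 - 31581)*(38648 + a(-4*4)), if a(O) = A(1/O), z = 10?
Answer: 623007372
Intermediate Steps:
A(c) = 1/10
a(O) = 1/10
(47701 - 31581)*(38648 + a(-4*4)) = (47701 - 31581)*(38648 + 1/10) = 16120*(386481/10) = 623007372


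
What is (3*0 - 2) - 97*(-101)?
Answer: 9795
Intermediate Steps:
(3*0 - 2) - 97*(-101) = (0 - 2) + 9797 = -2 + 9797 = 9795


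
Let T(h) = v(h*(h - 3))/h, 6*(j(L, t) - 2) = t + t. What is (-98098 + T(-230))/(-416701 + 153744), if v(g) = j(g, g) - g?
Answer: 33790223/90720165 ≈ 0.37247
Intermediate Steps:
j(L, t) = 2 + t/3 (j(L, t) = 2 + (t + t)/6 = 2 + (2*t)/6 = 2 + t/3)
v(g) = 2 - 2*g/3 (v(g) = (2 + g/3) - g = 2 - 2*g/3)
T(h) = (2 - 2*h*(-3 + h)/3)/h (T(h) = (2 - 2*h*(h - 3)/3)/h = (2 - 2*h*(-3 + h)/3)/h)
(-98098 + T(-230))/(-416701 + 153744) = (-98098 + (2 + 2/(-230) - 2/3*(-230)))/(-416701 + 153744) = (-98098 + (2 + 2*(-1/230) + 460/3))/(-262957) = (-98098 + (2 - 1/115 + 460/3))*(-1/262957) = (-98098 + 53587/345)*(-1/262957) = -33790223/345*(-1/262957) = 33790223/90720165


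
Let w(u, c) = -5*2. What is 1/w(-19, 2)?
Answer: -⅒ ≈ -0.10000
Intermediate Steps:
w(u, c) = -10
1/w(-19, 2) = 1/(-10) = -⅒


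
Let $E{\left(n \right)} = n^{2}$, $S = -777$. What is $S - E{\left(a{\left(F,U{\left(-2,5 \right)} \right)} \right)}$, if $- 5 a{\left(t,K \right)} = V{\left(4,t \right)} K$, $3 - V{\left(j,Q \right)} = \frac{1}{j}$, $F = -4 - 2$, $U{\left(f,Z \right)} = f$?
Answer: $- \frac{77821}{100} \approx -778.21$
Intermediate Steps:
$F = -6$
$V{\left(j,Q \right)} = 3 - \frac{1}{j}$
$a{\left(t,K \right)} = - \frac{11 K}{20}$ ($a{\left(t,K \right)} = - \frac{\left(3 - \frac{1}{4}\right) K}{5} = - \frac{\frac{11}{4} K}{5} = - \frac{11 K}{20}$)
$S - E{\left(a{\left(F,U{\left(-2,5 \right)} \right)} \right)} = -777 - \left(\left(- \frac{11}{20}\right) \left(-2\right)\right)^{2} = -777 - \left(\frac{11}{10}\right)^{2} = -777 - \frac{121}{100} = - \frac{77821}{100}$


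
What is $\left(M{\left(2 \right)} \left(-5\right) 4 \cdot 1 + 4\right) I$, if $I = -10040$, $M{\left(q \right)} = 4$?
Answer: $763040$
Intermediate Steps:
$\left(M{\left(2 \right)} \left(-5\right) 4 \cdot 1 + 4\right) I = \left(4 \left(-5\right) 4 \cdot 1 + 4\right) \left(-10040\right) = \left(4 \left(\left(-20\right) 1\right) + 4\right) \left(-10040\right) = \left(4 \left(-20\right) + 4\right) \left(-10040\right) = \left(-80 + 4\right) \left(-10040\right) = \left(-76\right) \left(-10040\right) = 763040$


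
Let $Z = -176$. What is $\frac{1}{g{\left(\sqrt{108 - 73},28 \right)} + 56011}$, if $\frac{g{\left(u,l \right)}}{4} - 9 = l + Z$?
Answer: $\frac{1}{55455} \approx 1.8033 \cdot 10^{-5}$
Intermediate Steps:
$g{\left(u,l \right)} = -668 + 4 l$ ($g{\left(u,l \right)} = 36 + 4 \left(l - 176\right) = 36 + 4 \left(-176 + l\right) = 36 + \left(-704 + 4 l\right) = -668 + 4 l$)
$\frac{1}{g{\left(\sqrt{108 - 73},28 \right)} + 56011} = \frac{1}{\left(-668 + 4 \cdot 28\right) + 56011} = \frac{1}{\left(-668 + 112\right) + 56011} = \frac{1}{-556 + 56011} = \frac{1}{55455}$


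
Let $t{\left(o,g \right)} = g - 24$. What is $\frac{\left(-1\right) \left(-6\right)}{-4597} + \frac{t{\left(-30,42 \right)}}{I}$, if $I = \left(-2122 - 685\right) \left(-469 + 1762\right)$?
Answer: $- \frac{7286484}{5561528749} \approx -0.0013102$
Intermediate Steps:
$t{\left(o,g \right)} = -24 + g$ ($t{\left(o,g \right)} = g - 24 = -24 + g$)
$I = -3629451$ ($I = \left(-2807\right) 1293 = -3629451$)
$\frac{\left(-1\right) \left(-6\right)}{-4597} + \frac{t{\left(-30,42 \right)}}{I} = \frac{\left(-1\right) \left(-6\right)}{-4597} + \frac{-24 + 42}{-3629451} = 6 \left(- \frac{1}{4597}\right) + 18 \left(- \frac{1}{3629451}\right) = - \frac{6}{4597} - \frac{6}{1209817} = - \frac{7286484}{5561528749}$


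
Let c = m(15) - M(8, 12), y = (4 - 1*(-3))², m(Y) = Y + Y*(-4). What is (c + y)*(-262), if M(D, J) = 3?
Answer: -262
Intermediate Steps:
m(Y) = -3*Y (m(Y) = Y - 4*Y = -3*Y)
y = 49 (y = (4 + 3)² = 7² = 49)
c = -48 (c = -3*15 - 1*3 = -45 - 3 = -48)
(c + y)*(-262) = (-48 + 49)*(-262) = 1*(-262) = -262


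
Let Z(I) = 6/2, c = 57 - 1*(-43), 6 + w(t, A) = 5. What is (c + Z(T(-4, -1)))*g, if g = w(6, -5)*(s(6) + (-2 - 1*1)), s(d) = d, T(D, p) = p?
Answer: -309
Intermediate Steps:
w(t, A) = -1 (w(t, A) = -6 + 5 = -1)
c = 100 (c = 57 + 43 = 100)
Z(I) = 3 (Z(I) = 6*(½) = 3)
g = -3 (g = -(6 + (-2 - 1*1)) = -(6 + (-2 - 1)) = -(6 - 3) = -1*3 = -3)
(c + Z(T(-4, -1)))*g = (100 + 3)*(-3) = 103*(-3) = -309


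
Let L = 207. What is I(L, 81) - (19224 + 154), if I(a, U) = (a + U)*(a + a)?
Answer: 99854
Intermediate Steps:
I(a, U) = 2*a*(U + a) (I(a, U) = (U + a)*(2*a) = 2*a*(U + a))
I(L, 81) - (19224 + 154) = 2*207*(81 + 207) - (19224 + 154) = 2*207*288 - 1*19378 = 119232 - 19378 = 99854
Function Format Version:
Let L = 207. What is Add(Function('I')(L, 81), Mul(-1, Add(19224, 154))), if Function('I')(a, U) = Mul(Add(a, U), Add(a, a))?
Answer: 99854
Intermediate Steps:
Function('I')(a, U) = Mul(2, a, Add(U, a)) (Function('I')(a, U) = Mul(Add(U, a), Mul(2, a)) = Mul(2, a, Add(U, a)))
Add(Function('I')(L, 81), Mul(-1, Add(19224, 154))) = Add(Mul(2, 207, Add(81, 207)), Mul(-1, Add(19224, 154))) = Add(Mul(2, 207, 288), Mul(-1, 19378)) = Add(119232, -19378) = 99854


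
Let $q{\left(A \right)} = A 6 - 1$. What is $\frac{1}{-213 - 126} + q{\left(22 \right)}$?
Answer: $\frac{44408}{339} \approx 131.0$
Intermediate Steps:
$q{\left(A \right)} = -1 + 6 A$ ($q{\left(A \right)} = 6 A - 1 = -1 + 6 A$)
$\frac{1}{-213 - 126} + q{\left(22 \right)} = \frac{1}{-213 - 126} + \left(-1 + 6 \cdot 22\right) = \frac{1}{-213 - 126} + \left(-1 + 132\right) = \frac{1}{-339} + 131 = - \frac{1}{339} + 131 = \frac{44408}{339}$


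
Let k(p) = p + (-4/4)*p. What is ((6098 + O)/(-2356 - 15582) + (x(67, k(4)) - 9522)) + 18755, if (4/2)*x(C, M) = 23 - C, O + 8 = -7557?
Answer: 165228385/17938 ≈ 9211.1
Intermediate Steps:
O = -7565 (O = -8 - 7557 = -7565)
k(p) = 0 (k(p) = p + (-4*¼)*p = p - p = 0)
x(C, M) = 23/2 - C/2 (x(C, M) = (23 - C)/2 = 23/2 - C/2)
((6098 + O)/(-2356 - 15582) + (x(67, k(4)) - 9522)) + 18755 = ((6098 - 7565)/(-2356 - 15582) + ((23/2 - ½*67) - 9522)) + 18755 = (-1467/(-17938) + ((23/2 - 67/2) - 9522)) + 18755 = (-1467*(-1/17938) + (-22 - 9522)) + 18755 = (1467/17938 - 9544) + 18755 = -171198805/17938 + 18755 = 165228385/17938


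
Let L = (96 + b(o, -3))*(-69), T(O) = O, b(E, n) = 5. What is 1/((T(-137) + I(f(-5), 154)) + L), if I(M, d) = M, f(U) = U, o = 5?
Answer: -1/7111 ≈ -0.00014063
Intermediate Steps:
L = -6969 (L = (96 + 5)*(-69) = 101*(-69) = -6969)
1/((T(-137) + I(f(-5), 154)) + L) = 1/((-137 - 5) - 6969) = 1/(-142 - 6969) = 1/(-7111) = -1/7111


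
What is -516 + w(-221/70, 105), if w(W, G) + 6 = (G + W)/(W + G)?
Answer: -521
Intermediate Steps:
w(W, G) = -5 (w(W, G) = -6 + (G + W)/(W + G) = -6 + (G + W)/(G + W) = -6 + 1 = -5)
-516 + w(-221/70, 105) = -516 - 5 = -521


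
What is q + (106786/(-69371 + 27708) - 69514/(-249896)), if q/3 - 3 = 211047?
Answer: 3295982457354363/5205708524 ≈ 6.3315e+5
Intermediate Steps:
q = 633150 (q = 9 + 3*211047 = 9 + 633141 = 633150)
q + (106786/(-69371 + 27708) - 69514/(-249896)) = 633150 + (106786/(-69371 + 27708) - 69514/(-249896)) = 633150 + (106786/(-41663) - 69514*(-1/249896)) = 633150 + (106786*(-1/41663) + 34757/124948) = 633150 + (-106786/41663 + 34757/124948) = 633150 - 11894616237/5205708524 = 3295982457354363/5205708524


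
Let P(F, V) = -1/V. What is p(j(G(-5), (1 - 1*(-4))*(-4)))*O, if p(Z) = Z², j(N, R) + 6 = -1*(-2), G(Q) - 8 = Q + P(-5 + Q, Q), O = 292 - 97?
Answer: 3120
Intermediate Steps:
O = 195
G(Q) = 8 + Q - 1/Q (G(Q) = 8 + (Q - 1/Q) = 8 + Q - 1/Q)
j(N, R) = -4 (j(N, R) = -6 - 1*(-2) = -6 + 2 = -4)
p(j(G(-5), (1 - 1*(-4))*(-4)))*O = (-4)²*195 = 16*195 = 3120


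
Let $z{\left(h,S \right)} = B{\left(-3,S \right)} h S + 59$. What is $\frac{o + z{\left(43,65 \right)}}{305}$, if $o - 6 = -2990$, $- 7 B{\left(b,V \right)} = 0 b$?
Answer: $- \frac{585}{61} \approx -9.5902$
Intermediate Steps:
$B{\left(b,V \right)} = 0$ ($B{\left(b,V \right)} = - \frac{0 b}{7} = \left(- \frac{1}{7}\right) 0 = 0$)
$o = -2984$ ($o = 6 - 2990 = -2984$)
$z{\left(h,S \right)} = 59$ ($z{\left(h,S \right)} = 0 h S + 59 = 0 S + 59 = 0 + 59 = 59$)
$\frac{o + z{\left(43,65 \right)}}{305} = \frac{-2984 + 59}{305} = \left(-2925\right) \frac{1}{305} = - \frac{585}{61}$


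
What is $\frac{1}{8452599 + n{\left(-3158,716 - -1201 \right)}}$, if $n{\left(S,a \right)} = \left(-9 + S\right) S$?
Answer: $\frac{1}{18453985} \approx 5.4189 \cdot 10^{-8}$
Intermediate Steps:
$n{\left(S,a \right)} = S \left(-9 + S\right)$
$\frac{1}{8452599 + n{\left(-3158,716 - -1201 \right)}} = \frac{1}{8452599 - 3158 \left(-9 - 3158\right)} = \frac{1}{8452599 - -10001386} = \frac{1}{8452599 + 10001386} = \frac{1}{18453985}$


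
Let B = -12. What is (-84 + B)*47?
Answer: -4512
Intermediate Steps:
(-84 + B)*47 = (-84 - 12)*47 = -96*47 = -4512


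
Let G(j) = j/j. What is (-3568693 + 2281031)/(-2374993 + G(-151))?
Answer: 643831/1187496 ≈ 0.54218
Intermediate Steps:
G(j) = 1
(-3568693 + 2281031)/(-2374993 + G(-151)) = (-3568693 + 2281031)/(-2374993 + 1) = -1287662/(-2374992) = -1287662*(-1/2374992) = 643831/1187496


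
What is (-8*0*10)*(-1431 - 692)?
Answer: 0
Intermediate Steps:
(-8*0*10)*(-1431 - 692) = (0*10)*(-2123) = 0*(-2123) = 0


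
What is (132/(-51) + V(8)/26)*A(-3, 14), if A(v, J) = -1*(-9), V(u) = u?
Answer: -4536/221 ≈ -20.525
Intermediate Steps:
A(v, J) = 9
(132/(-51) + V(8)/26)*A(-3, 14) = (132/(-51) + 8/26)*9 = (132*(-1/51) + 8*(1/26))*9 = (-44/17 + 4/13)*9 = -504/221*9 = -4536/221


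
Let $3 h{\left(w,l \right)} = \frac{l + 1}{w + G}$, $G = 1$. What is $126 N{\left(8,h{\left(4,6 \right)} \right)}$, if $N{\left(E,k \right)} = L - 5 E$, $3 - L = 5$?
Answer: $-5292$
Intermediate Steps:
$L = -2$ ($L = 3 - 5 = -2$)
$h{\left(w,l \right)} = \frac{1 + l}{3 \left(1 + w\right)}$ ($h{\left(w,l \right)} = \frac{\left(l + 1\right) \frac{1}{w + 1}}{3} = \frac{\left(1 + l\right) \frac{1}{1 + w}}{3} = \frac{\frac{1}{1 + w} \left(1 + l\right)}{3} = \frac{1 + l}{3 \left(1 + w\right)}$)
$N{\left(E,k \right)} = -2 - 5 E$
$126 N{\left(8,h{\left(4,6 \right)} \right)} = 126 \left(-2 - 40\right) = 126 \left(-42\right) = -5292$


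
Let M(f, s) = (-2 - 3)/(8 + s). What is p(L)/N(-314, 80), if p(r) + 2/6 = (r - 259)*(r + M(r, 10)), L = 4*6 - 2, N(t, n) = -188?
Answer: 10297/376 ≈ 27.386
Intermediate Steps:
M(f, s) = -5/(8 + s)
L = 22 (L = 24 - 2 = 22)
p(r) = -⅓ + (-259 + r)*(-5/18 + r) (p(r) = -⅓ + (r - 259)*(r - 5/(8 + 10)) = -⅓ + (-259 + r)*(r - 5/18) = -⅓ + (-259 + r)*(-5/18 + r))
p(L)/N(-314, 80) = (1289/18 + 22² - 4667/18*22)/(-188) = (1289/18 + 484 - 51337/9)*(-1/188) = -10297/2*(-1/188) = 10297/376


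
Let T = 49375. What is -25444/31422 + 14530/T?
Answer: -79973584/155146125 ≈ -0.51547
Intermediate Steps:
-25444/31422 + 14530/T = -25444/31422 + 14530/49375 = -25444*1/31422 + 14530*(1/49375) = -12722/15711 + 2906/9875 = -79973584/155146125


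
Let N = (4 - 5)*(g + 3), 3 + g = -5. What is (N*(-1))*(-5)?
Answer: 25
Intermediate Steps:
g = -8 (g = -3 - 5 = -8)
N = 5 (N = (4 - 5)*(-8 + 3) = -1*(-5) = 5)
(N*(-1))*(-5) = (5*(-1))*(-5) = -5*(-5) = 25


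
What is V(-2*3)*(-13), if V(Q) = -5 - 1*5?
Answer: 130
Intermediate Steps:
V(Q) = -10 (V(Q) = -5 - 5 = -10)
V(-2*3)*(-13) = -10*(-13) = 130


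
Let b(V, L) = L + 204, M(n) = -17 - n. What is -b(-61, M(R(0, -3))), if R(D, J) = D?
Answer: -187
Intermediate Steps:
b(V, L) = 204 + L
-b(-61, M(R(0, -3))) = -(204 + (-17 - 1*0)) = -(204 + (-17 + 0)) = -(204 - 17) = -1*187 = -187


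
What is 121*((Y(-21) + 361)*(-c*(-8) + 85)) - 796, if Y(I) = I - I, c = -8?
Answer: 916505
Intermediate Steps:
Y(I) = 0
121*((Y(-21) + 361)*(-c*(-8) + 85)) - 796 = 121*((0 + 361)*(-1*(-8)*(-8) + 85)) - 796 = 121*(361*(8*(-8) + 85)) - 796 = 121*(361*(-64 + 85)) - 796 = 121*(361*21) - 796 = 121*7581 - 796 = 917301 - 796 = 916505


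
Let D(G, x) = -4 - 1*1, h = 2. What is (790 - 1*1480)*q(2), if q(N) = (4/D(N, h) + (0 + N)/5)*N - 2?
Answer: 1932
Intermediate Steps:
D(G, x) = -5 (D(G, x) = -4 - 1 = -5)
q(N) = -2 + N*(-⅘ + N/5) (q(N) = (4/(-5) + (0 + N)/5)*N - 2 = (4*(-⅕) + N*(⅕))*N - 2 = (-⅘ + N/5)*N - 2 = N*(-⅘ + N/5) - 2 = -2 + N*(-⅘ + N/5))
(790 - 1*1480)*q(2) = (790 - 1*1480)*(-2 - ⅘*2 + (⅕)*2²) = (790 - 1480)*(-2 - 8/5 + (⅕)*4) = -690*(-2 - 8/5 + ⅘) = -690*(-14/5) = 1932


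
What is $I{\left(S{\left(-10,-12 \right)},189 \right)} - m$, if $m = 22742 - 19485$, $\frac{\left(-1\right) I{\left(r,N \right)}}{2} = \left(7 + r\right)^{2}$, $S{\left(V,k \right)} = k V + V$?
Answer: $-30635$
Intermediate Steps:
$S{\left(V,k \right)} = V + V k$ ($S{\left(V,k \right)} = V k + V = V + V k$)
$I{\left(r,N \right)} = - 2 \left(7 + r\right)^{2}$
$m = 3257$
$I{\left(S{\left(-10,-12 \right)},189 \right)} - m = - 2 \left(7 - 10 \left(1 - 12\right)\right)^{2} - 3257 = - 2 \left(7 - -110\right)^{2} - 3257 = - 2 \left(7 + 110\right)^{2} - 3257 = - 2 \cdot 117^{2} - 3257 = \left(-2\right) 13689 - 3257 = -27378 - 3257 = -30635$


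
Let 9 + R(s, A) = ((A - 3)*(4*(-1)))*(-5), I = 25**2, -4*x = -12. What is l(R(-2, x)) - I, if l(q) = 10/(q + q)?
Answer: -5630/9 ≈ -625.56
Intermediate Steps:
x = 3 (x = -1/4*(-12) = 3)
I = 625
R(s, A) = -69 + 20*A (R(s, A) = -9 + ((A - 3)*(4*(-1)))*(-5) = -9 + ((-3 + A)*(-4))*(-5) = -9 + (12 - 4*A)*(-5) = -9 + (-60 + 20*A) = -69 + 20*A)
l(q) = 5/q (l(q) = 10/(2*q) = (1/(2*q))*10 = 5/q)
l(R(-2, x)) - I = 5/(-69 + 20*3) - 1*625 = 5/(-69 + 60) - 625 = 5/(-9) - 625 = 5*(-1/9) - 625 = -5/9 - 625 = -5630/9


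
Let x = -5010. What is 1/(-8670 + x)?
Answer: -1/13680 ≈ -7.3099e-5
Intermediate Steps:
1/(-8670 + x) = 1/(-8670 - 5010) = 1/(-13680) = -1/13680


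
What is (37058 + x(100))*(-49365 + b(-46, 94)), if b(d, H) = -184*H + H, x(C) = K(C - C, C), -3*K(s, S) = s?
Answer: -2466839886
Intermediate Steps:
K(s, S) = -s/3
x(C) = 0 (x(C) = -(C - C)/3 = -⅓*0 = 0)
b(d, H) = -183*H
(37058 + x(100))*(-49365 + b(-46, 94)) = (37058 + 0)*(-49365 - 183*94) = 37058*(-49365 - 17202) = 37058*(-66567) = -2466839886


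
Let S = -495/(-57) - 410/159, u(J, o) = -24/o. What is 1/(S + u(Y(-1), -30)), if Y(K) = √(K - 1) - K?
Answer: 15105/104309 ≈ 0.14481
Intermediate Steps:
Y(K) = √(-1 + K) - K
S = 18445/3021 (S = -495*(-1/57) - 410*1/159 = 165/19 - 410/159 = 18445/3021 ≈ 6.1056)
1/(S + u(Y(-1), -30)) = 1/(18445/3021 - 24/(-30)) = 1/(18445/3021 - 24*(-1/30)) = 1/(18445/3021 + ⅘) = 1/(104309/15105) = 15105/104309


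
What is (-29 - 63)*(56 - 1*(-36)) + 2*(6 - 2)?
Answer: -8456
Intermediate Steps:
(-29 - 63)*(56 - 1*(-36)) + 2*(6 - 2) = -92*(56 + 36) + 2*4 = -92*92 + 8 = -8464 + 8 = -8456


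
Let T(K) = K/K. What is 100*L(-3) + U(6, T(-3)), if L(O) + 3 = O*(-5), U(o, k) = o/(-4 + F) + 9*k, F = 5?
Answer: 1215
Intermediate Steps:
T(K) = 1
U(o, k) = o + 9*k (U(o, k) = o/(-4 + 5) + 9*k = o/1 + 9*k = 1*o + 9*k = o + 9*k)
L(O) = -3 - 5*O (L(O) = -3 + O*(-5) = -3 - 5*O)
100*L(-3) + U(6, T(-3)) = 100*(-3 - 5*(-3)) + (6 + 9*1) = 100*(-3 + 15) + (6 + 9) = 100*12 + 15 = 1200 + 15 = 1215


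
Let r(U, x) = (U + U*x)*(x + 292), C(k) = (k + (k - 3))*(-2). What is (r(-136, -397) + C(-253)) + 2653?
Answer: -5651209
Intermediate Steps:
C(k) = 6 - 4*k (C(k) = (k + (-3 + k))*(-2) = (-3 + 2*k)*(-2) = 6 - 4*k)
r(U, x) = (292 + x)*(U + U*x) (r(U, x) = (U + U*x)*(292 + x) = (292 + x)*(U + U*x))
(r(-136, -397) + C(-253)) + 2653 = (-136*(292 + (-397)² + 293*(-397)) + (6 - 4*(-253))) + 2653 = (-136*(292 + 157609 - 116321) + (6 + 1012)) + 2653 = (-136*41580 + 1018) + 2653 = (-5654880 + 1018) + 2653 = -5653862 + 2653 = -5651209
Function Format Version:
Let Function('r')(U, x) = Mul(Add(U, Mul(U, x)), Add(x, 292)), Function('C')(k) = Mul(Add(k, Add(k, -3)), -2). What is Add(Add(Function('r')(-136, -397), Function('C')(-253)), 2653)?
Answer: -5651209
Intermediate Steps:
Function('C')(k) = Add(6, Mul(-4, k)) (Function('C')(k) = Mul(Add(k, Add(-3, k)), -2) = Mul(Add(-3, Mul(2, k)), -2) = Add(6, Mul(-4, k)))
Function('r')(U, x) = Mul(Add(292, x), Add(U, Mul(U, x))) (Function('r')(U, x) = Mul(Add(U, Mul(U, x)), Add(292, x)) = Mul(Add(292, x), Add(U, Mul(U, x))))
Add(Add(Function('r')(-136, -397), Function('C')(-253)), 2653) = Add(Add(Mul(-136, Add(292, Pow(-397, 2), Mul(293, -397))), Add(6, Mul(-4, -253))), 2653) = Add(Add(Mul(-136, Add(292, 157609, -116321)), Add(6, 1012)), 2653) = Add(Add(Mul(-136, 41580), 1018), 2653) = Add(Add(-5654880, 1018), 2653) = Add(-5653862, 2653) = -5651209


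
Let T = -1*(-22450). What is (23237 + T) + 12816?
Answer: 58503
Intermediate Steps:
T = 22450
(23237 + T) + 12816 = (23237 + 22450) + 12816 = 45687 + 12816 = 58503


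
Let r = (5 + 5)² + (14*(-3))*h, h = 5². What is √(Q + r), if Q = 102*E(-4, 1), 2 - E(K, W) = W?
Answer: 4*I*√53 ≈ 29.12*I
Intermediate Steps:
E(K, W) = 2 - W
h = 25
Q = 102 (Q = 102*(2 - 1*1) = 102*(2 - 1) = 102*1 = 102)
r = -950 (r = (5 + 5)² + (14*(-3))*25 = 10² - 42*25 = 100 - 1050 = -950)
√(Q + r) = √(102 - 950) = √(-848) = 4*I*√53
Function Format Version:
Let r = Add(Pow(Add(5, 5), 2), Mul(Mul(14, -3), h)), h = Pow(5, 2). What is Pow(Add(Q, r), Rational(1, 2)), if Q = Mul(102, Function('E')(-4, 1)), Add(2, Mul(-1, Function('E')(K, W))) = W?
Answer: Mul(4, I, Pow(53, Rational(1, 2))) ≈ Mul(29.120, I)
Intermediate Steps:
Function('E')(K, W) = Add(2, Mul(-1, W))
h = 25
Q = 102 (Q = Mul(102, Add(2, Mul(-1, 1))) = Mul(102, Add(2, -1)) = Mul(102, 1) = 102)
r = -950 (r = Add(Pow(Add(5, 5), 2), Mul(Mul(14, -3), 25)) = Add(Pow(10, 2), Mul(-42, 25)) = Add(100, -1050) = -950)
Pow(Add(Q, r), Rational(1, 2)) = Pow(Add(102, -950), Rational(1, 2)) = Pow(-848, Rational(1, 2)) = Mul(4, I, Pow(53, Rational(1, 2)))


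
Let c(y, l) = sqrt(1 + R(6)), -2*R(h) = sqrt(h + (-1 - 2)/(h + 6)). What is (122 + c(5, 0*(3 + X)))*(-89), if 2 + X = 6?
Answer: -10858 - 89*sqrt(4 - sqrt(23))/2 ≈ -10858.0 - 39.698*I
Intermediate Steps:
X = 4 (X = -2 + 6 = 4)
R(h) = -sqrt(h - 3/(6 + h))/2 (R(h) = -sqrt(h + (-1 - 2)/(h + 6))/2 = -sqrt(h - 3/(6 + h))/2)
c(y, l) = sqrt(1 - sqrt(23)/4) (c(y, l) = sqrt(1 - sqrt(-3 + 6*(6 + 6))/sqrt(6 + 6)/2) = sqrt(1 - sqrt(3)*sqrt(-3 + 6*12)/6/2) = sqrt(1 - sqrt(3)*sqrt(-3 + 72)/6/2) = sqrt(1 - sqrt(23)/2/2) = sqrt(1 - sqrt(23)/4))
(122 + c(5, 0*(3 + X)))*(-89) = (122 + sqrt(4 - sqrt(23))/2)*(-89) = -10858 - 89*sqrt(4 - sqrt(23))/2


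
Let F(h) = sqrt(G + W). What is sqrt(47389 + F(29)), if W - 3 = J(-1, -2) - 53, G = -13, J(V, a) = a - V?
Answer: sqrt(47389 + 8*I) ≈ 217.69 + 0.018*I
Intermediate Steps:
W = -51 (W = 3 + ((-2 - 1*(-1)) - 53) = 3 + ((-2 + 1) - 53) = 3 + (-1 - 53) = 3 - 54 = -51)
F(h) = 8*I (F(h) = sqrt(-13 - 51) = sqrt(-64) = 8*I)
sqrt(47389 + F(29)) = sqrt(47389 + 8*I)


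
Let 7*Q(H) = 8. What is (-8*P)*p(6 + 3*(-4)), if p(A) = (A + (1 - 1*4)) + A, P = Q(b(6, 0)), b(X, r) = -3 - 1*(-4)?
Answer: 960/7 ≈ 137.14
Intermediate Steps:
b(X, r) = 1 (b(X, r) = -3 + 4 = 1)
Q(H) = 8/7 (Q(H) = (⅐)*8 = 8/7)
P = 8/7 ≈ 1.1429
p(A) = -3 + 2*A (p(A) = (A + (1 - 4)) + A = (A - 3) + A = (-3 + A) + A = -3 + 2*A)
(-8*P)*p(6 + 3*(-4)) = (-8*8/7)*(-3 + 2*(6 + 3*(-4))) = -64*(-3 + 2*(6 - 12))/7 = -64*(-3 + 2*(-6))/7 = -64*(-3 - 12)/7 = -64/7*(-15) = 960/7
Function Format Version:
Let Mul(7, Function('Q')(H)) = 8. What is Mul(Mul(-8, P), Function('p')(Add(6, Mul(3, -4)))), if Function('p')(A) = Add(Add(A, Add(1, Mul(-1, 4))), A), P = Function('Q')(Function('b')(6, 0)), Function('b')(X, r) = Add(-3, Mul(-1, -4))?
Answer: Rational(960, 7) ≈ 137.14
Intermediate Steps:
Function('b')(X, r) = 1 (Function('b')(X, r) = Add(-3, 4) = 1)
Function('Q')(H) = Rational(8, 7) (Function('Q')(H) = Mul(Rational(1, 7), 8) = Rational(8, 7))
P = Rational(8, 7) ≈ 1.1429
Function('p')(A) = Add(-3, Mul(2, A)) (Function('p')(A) = Add(Add(A, Add(1, -4)), A) = Add(Add(A, -3), A) = Add(Add(-3, A), A) = Add(-3, Mul(2, A)))
Mul(Mul(-8, P), Function('p')(Add(6, Mul(3, -4)))) = Mul(Mul(-8, Rational(8, 7)), Add(-3, Mul(2, Add(6, Mul(3, -4))))) = Mul(Rational(-64, 7), Add(-3, Mul(2, Add(6, -12)))) = Mul(Rational(-64, 7), Add(-3, Mul(2, -6))) = Mul(Rational(-64, 7), Add(-3, -12)) = Mul(Rational(-64, 7), -15) = Rational(960, 7)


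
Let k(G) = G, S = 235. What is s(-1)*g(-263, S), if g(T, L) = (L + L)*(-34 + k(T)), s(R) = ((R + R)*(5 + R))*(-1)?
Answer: -1116720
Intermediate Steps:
s(R) = -2*R*(5 + R) (s(R) = ((2*R)*(5 + R))*(-1) = (2*R*(5 + R))*(-1) = -2*R*(5 + R))
g(T, L) = 2*L*(-34 + T) (g(T, L) = (L + L)*(-34 + T) = (2*L)*(-34 + T) = 2*L*(-34 + T))
s(-1)*g(-263, S) = (-2*(-1)*(5 - 1))*(2*235*(-34 - 263)) = (-2*(-1)*4)*(2*235*(-297)) = 8*(-139590) = -1116720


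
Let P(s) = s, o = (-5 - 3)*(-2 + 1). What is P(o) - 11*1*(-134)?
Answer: 1482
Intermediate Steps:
o = 8 (o = -8*(-1) = 8)
P(o) - 11*1*(-134) = 8 - 11*1*(-134) = 8 - 11*(-134) = 8 + 1474 = 1482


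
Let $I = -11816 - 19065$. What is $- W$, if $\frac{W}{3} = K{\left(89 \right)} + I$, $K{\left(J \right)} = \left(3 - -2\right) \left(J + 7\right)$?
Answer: $91203$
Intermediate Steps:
$K{\left(J \right)} = 35 + 5 J$ ($K{\left(J \right)} = \left(3 + 2\right) \left(7 + J\right) = 5 \left(7 + J\right) = 35 + 5 J$)
$I = -30881$
$W = -91203$ ($W = 3 \left(\left(35 + 5 \cdot 89\right) - 30881\right) = 3 \left(\left(35 + 445\right) - 30881\right) = 3 \left(480 - 30881\right) = 3 \left(-30401\right) = -91203$)
$- W = \left(-1\right) \left(-91203\right) = 91203$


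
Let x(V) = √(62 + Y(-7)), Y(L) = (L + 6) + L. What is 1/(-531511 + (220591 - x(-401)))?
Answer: -51820/16111874391 + √6/32223748782 ≈ -3.2162e-6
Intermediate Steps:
Y(L) = 6 + 2*L (Y(L) = (6 + L) + L = 6 + 2*L)
x(V) = 3*√6 (x(V) = √(62 + (6 + 2*(-7))) = √(62 + (6 - 14)) = √(62 - 8) = √54 = 3*√6)
1/(-531511 + (220591 - x(-401))) = 1/(-531511 + (220591 - 3*√6)) = 1/(-310920 - 3*√6)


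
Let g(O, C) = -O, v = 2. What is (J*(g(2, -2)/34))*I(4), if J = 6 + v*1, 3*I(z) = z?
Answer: -32/51 ≈ -0.62745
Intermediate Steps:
I(z) = z/3
J = 8 (J = 6 + 2*1 = 6 + 2 = 8)
(J*(g(2, -2)/34))*I(4) = (8*(-1*2/34))*((1/3)*4) = (8*(-2*1/34))*(4/3) = (8*(-1/17))*(4/3) = -8/17*4/3 = -32/51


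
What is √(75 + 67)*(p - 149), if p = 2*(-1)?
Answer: -151*√142 ≈ -1799.4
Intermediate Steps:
p = -2
√(75 + 67)*(p - 149) = √(75 + 67)*(-2 - 149) = √142*(-151) = -151*√142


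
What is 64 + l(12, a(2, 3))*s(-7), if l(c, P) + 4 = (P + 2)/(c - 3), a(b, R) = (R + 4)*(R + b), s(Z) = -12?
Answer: 188/3 ≈ 62.667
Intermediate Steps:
a(b, R) = (4 + R)*(R + b)
l(c, P) = -4 + (2 + P)/(-3 + c) (l(c, P) = -4 + (P + 2)/(c - 3) = -4 + (2 + P)/(-3 + c))
64 + l(12, a(2, 3))*s(-7) = 64 + ((14 + (3² + 4*3 + 4*2 + 3*2) - 4*12)/(-3 + 12))*(-12) = 64 + ((14 + (9 + 12 + 8 + 6) - 48)/9)*(-12) = 64 + ((14 + 35 - 48)/9)*(-12) = 64 + ((⅑)*1)*(-12) = 64 + (⅑)*(-12) = 64 - 4/3 = 188/3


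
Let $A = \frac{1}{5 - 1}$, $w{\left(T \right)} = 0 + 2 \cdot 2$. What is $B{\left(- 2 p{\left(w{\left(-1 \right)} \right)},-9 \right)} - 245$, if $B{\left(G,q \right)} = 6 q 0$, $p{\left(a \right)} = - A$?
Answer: $-245$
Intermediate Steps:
$w{\left(T \right)} = 4$ ($w{\left(T \right)} = 0 + 4 = 4$)
$A = \frac{1}{4} \approx 0.25$
$p{\left(a \right)} = - \frac{1}{4}$ ($p{\left(a \right)} = \left(-1\right) \frac{1}{4} = - \frac{1}{4}$)
$B{\left(G,q \right)} = 0$
$B{\left(- 2 p{\left(w{\left(-1 \right)} \right)},-9 \right)} - 245 = 0 - 245 = -245$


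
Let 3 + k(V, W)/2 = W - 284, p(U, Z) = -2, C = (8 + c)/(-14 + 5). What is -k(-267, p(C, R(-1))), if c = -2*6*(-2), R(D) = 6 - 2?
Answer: 578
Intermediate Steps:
R(D) = 4
c = 24 (c = -12*(-2) = 24)
C = -32/9 (C = (8 + 24)/(-14 + 5) = 32/(-9) = 32*(-⅑) = -32/9 ≈ -3.5556)
k(V, W) = -574 + 2*W (k(V, W) = -6 + 2*(W - 284) = -6 + 2*(-284 + W) = -6 + (-568 + 2*W) = -574 + 2*W)
-k(-267, p(C, R(-1))) = -(-574 + 2*(-2)) = -(-574 - 4) = -1*(-578) = 578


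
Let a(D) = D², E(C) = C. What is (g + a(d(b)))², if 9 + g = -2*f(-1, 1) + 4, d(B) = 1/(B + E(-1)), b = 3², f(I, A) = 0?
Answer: 101761/4096 ≈ 24.844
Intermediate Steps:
b = 9
d(B) = 1/(-1 + B) (d(B) = 1/(B - 1) = 1/(-1 + B))
g = -5 (g = -9 + (-2*0 + 4) = -9 + (0 + 4) = -9 + 4 = -5)
(g + a(d(b)))² = (-5 + (1/(-1 + 9))²)² = (-5 + (1/8)²)² = (-5 + (⅛)²)² = (-5 + 1/64)² = (-319/64)² = 101761/4096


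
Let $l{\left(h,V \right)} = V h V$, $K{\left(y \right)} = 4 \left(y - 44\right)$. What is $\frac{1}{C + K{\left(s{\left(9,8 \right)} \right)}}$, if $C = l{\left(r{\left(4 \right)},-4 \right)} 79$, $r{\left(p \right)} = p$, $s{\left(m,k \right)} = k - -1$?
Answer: $\frac{1}{4916} \approx 0.00020342$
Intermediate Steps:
$s{\left(m,k \right)} = 1 + k$ ($s{\left(m,k \right)} = k + 1 = 1 + k$)
$K{\left(y \right)} = -176 + 4 y$ ($K{\left(y \right)} = 4 \left(-44 + y\right) = -176 + 4 y$)
$l{\left(h,V \right)} = h V^{2}$ ($l{\left(h,V \right)} = V V h = h V^{2}$)
$C = 5056$ ($C = 4 \left(-4\right)^{2} \cdot 79 = 4 \cdot 16 \cdot 79 = 64 \cdot 79 = 5056$)
$\frac{1}{C + K{\left(s{\left(9,8 \right)} \right)}} = \frac{1}{5056 - \left(176 - 4 \left(1 + 8\right)\right)} = \frac{1}{5056 + \left(-176 + 4 \cdot 9\right)} = \frac{1}{5056 + \left(-176 + 36\right)} = \frac{1}{5056 - 140} = \frac{1}{4916}$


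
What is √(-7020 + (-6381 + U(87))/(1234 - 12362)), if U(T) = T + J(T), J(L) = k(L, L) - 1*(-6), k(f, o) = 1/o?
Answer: I*√1644806831030610/484068 ≈ 83.782*I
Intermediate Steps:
J(L) = 6 + 1/L (J(L) = 1/L - 1*(-6) = 1/L + 6 = 6 + 1/L)
U(T) = 6 + T + 1/T (U(T) = T + (6 + 1/T) = 6 + T + 1/T)
√(-7020 + (-6381 + U(87))/(1234 - 12362)) = √(-7020 + (-6381 + (6 + 87 + 1/87))/(1234 - 12362)) = √(-7020 + (-6381 + (6 + 87 + 1/87))/(-11128)) = √(-7020 + (-6381 + 8092/87)*(-1/11128)) = √(-7020 - 547055/87*(-1/11128)) = √(-7020 + 547055/968136) = √(-6795767665/968136) = I*√1644806831030610/484068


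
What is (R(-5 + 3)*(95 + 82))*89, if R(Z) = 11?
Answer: 173283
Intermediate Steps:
(R(-5 + 3)*(95 + 82))*89 = (11*(95 + 82))*89 = (11*177)*89 = 1947*89 = 173283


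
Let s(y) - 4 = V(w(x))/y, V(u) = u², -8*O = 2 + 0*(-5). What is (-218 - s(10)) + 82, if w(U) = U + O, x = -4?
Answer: -22689/160 ≈ -141.81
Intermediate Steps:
O = -¼ (O = -(2 + 0*(-5))/8 = -(2 + 0)/8 = -⅛*2 = -¼ ≈ -0.25000)
w(U) = -¼ + U (w(U) = U - ¼ = -¼ + U)
s(y) = 4 + 289/(16*y) (s(y) = 4 + (-¼ - 4)²/y = 4 + (-17/4)²/y = 4 + 289/(16*y))
(-218 - s(10)) + 82 = (-218 - (4 + (289/16)/10)) + 82 = (-218 - (4 + (289/16)*(⅒))) + 82 = (-218 - (4 + 289/160)) + 82 = (-218 - 1*929/160) + 82 = (-218 - 929/160) + 82 = -35809/160 + 82 = -22689/160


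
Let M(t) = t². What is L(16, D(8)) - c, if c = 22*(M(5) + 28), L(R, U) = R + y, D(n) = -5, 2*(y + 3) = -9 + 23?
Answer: -1146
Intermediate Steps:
y = 4 (y = -3 + (-9 + 23)/2 = -3 + (½)*14 = -3 + 7 = 4)
L(R, U) = 4 + R (L(R, U) = R + 4 = 4 + R)
c = 1166 (c = 22*(5² + 28) = 22*(25 + 28) = 22*53 = 1166)
L(16, D(8)) - c = (4 + 16) - 1*1166 = 20 - 1166 = -1146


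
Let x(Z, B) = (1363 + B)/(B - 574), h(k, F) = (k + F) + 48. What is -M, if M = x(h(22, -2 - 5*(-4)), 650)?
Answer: -2013/76 ≈ -26.487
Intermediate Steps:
h(k, F) = 48 + F + k (h(k, F) = (F + k) + 48 = 48 + F + k)
x(Z, B) = (1363 + B)/(-574 + B)
M = 2013/76 (M = (1363 + 650)/(-574 + 650) = 2013/76 ≈ 26.487)
-M = -1*2013/76 = -2013/76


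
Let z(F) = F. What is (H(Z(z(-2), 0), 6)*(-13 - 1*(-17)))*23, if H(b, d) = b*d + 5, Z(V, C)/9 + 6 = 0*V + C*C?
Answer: -29348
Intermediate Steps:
Z(V, C) = -54 + 9*C² (Z(V, C) = -54 + 9*(0*V + C*C) = -54 + 9*(0 + C²) = -54 + 9*C²)
H(b, d) = 5 + b*d
(H(Z(z(-2), 0), 6)*(-13 - 1*(-17)))*23 = ((5 + (-54 + 9*0²)*6)*(-13 - 1*(-17)))*23 = ((5 + (-54 + 9*0)*6)*(-13 + 17))*23 = ((5 + (-54 + 0)*6)*4)*23 = ((5 - 54*6)*4)*23 = ((5 - 324)*4)*23 = -319*4*23 = -1276*23 = -29348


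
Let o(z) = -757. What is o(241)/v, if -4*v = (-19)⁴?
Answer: 3028/130321 ≈ 0.023235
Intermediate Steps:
v = -130321/4 (v = -¼*(-19)⁴ = -¼*130321 = -130321/4 ≈ -32580.)
o(241)/v = -757/(-130321/4) = -757*(-4/130321) = 3028/130321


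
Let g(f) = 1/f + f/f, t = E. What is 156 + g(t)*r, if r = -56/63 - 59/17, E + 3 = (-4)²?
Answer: 300946/1989 ≈ 151.31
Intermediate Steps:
E = 13 (E = -3 + (-4)² = -3 + 16 = 13)
t = 13
r = -667/153 (r = -56*1/63 - 59*1/17 = -8/9 - 59/17 = -667/153 ≈ -4.3595)
g(f) = 1 + 1/f (g(f) = 1/f + 1 = 1 + 1/f)
156 + g(t)*r = 156 + ((1 + 13)/13)*(-667/153) = 156 + ((1/13)*14)*(-667/153) = 156 + (14/13)*(-667/153) = 156 - 9338/1989 = 300946/1989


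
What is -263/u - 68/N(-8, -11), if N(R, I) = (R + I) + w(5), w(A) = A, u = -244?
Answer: 10137/1708 ≈ 5.9350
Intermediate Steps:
N(R, I) = 5 + I + R (N(R, I) = (R + I) + 5 = (I + R) + 5 = 5 + I + R)
-263/u - 68/N(-8, -11) = -263/(-244) - 68/(5 - 11 - 8) = -263*(-1/244) - 68/(-14) = 263/244 - 68*(-1/14) = 263/244 + 34/7 = 10137/1708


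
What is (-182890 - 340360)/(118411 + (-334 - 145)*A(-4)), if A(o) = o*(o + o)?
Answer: -523250/103083 ≈ -5.0760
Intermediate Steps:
A(o) = 2*o**2 (A(o) = o*(2*o) = 2*o**2)
(-182890 - 340360)/(118411 + (-334 - 145)*A(-4)) = (-182890 - 340360)/(118411 + (-334 - 145)*(2*(-4)**2)) = -523250/(118411 - 958*16) = -523250/(118411 - 479*32) = -523250/(118411 - 15328) = -523250/103083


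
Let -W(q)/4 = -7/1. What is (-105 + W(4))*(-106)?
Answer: 8162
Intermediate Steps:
W(q) = 28 (W(q) = -(-28)/1 = -(-28) = -4*(-7) = 28)
(-105 + W(4))*(-106) = (-105 + 28)*(-106) = -77*(-106) = 8162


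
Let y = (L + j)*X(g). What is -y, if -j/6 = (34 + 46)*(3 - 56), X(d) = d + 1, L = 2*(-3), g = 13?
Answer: -356076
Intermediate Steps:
L = -6
X(d) = 1 + d
j = 25440 (j = -6*(34 + 46)*(3 - 56) = -480*(-53) = -6*(-4240) = 25440)
y = 356076 (y = (-6 + 25440)*(1 + 13) = 25434*14 = 356076)
-y = -1*356076 = -356076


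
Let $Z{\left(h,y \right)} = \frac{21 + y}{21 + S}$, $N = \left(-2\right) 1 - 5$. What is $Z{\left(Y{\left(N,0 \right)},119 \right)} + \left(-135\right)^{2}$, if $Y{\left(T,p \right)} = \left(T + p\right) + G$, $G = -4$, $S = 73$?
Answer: $\frac{856645}{47} \approx 18227.0$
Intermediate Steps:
$N = -7$ ($N = -2 - 5 = -7$)
$Y{\left(T,p \right)} = -4 + T + p$ ($Y{\left(T,p \right)} = \left(T + p\right) - 4 = -4 + T + p$)
$Z{\left(h,y \right)} = \frac{21}{94} + \frac{y}{94}$ ($Z{\left(h,y \right)} = \frac{21 + y}{21 + 73} = \frac{21 + y}{94} = \left(21 + y\right) \frac{1}{94} = \frac{21}{94} + \frac{y}{94}$)
$Z{\left(Y{\left(N,0 \right)},119 \right)} + \left(-135\right)^{2} = \left(\frac{21}{94} + \frac{1}{94} \cdot 119\right) + \left(-135\right)^{2} = \left(\frac{21}{94} + \frac{119}{94}\right) + 18225 = \frac{70}{47} + 18225 = \frac{856645}{47}$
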